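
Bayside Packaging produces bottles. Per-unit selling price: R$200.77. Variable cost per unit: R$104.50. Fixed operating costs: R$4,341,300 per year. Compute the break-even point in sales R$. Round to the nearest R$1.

CM per unit = R$200.77 − R$104.50 = R$96.27; CM ratio = R$96.27 / R$200.77 = 0.4795.
Break-even sales = FC ÷ CM ratio = R$4,341,300 × R$200.77 / R$96.27 = R$9,053,732.

R$9,053,732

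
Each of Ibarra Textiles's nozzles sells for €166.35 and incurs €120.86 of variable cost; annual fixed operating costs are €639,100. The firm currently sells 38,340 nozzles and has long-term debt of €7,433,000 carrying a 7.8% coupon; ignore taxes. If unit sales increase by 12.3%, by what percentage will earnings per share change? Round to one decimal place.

+40.8%

Contribution at this volume is 38,340 × €45.49 = €1,744,086.60.
Operating income = contribution − fixed costs = €1,744,086.60 − €639,100 = €1,104,986.60.
Interest = €579,774.00, so EBIT − I = €525,212.60.
Degree of combined leverage = contribution ÷ (EBIT − I) = €1,744,086.60 ÷ €525,212.60 = 3.3207.
EPS therefore changes by 3.3207 × (+12.3%) = +40.8%.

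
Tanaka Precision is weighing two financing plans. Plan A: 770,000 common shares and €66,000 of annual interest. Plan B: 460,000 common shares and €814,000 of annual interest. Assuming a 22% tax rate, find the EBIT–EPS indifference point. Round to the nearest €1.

Set EPS_A = EPS_B: (EBIT − €66,000)(1 − 0.22) ÷ 770,000 = (EBIT − €814,000)(1 − 0.22) ÷ 460,000.
The (1 − t) factor cancels: (EBIT − 66,000) × 460,000 = (EBIT − 814,000) × 770,000.
Solving, EBIT = (814,000·770,000 − 66,000·460,000) / (770,000 − 460,000) = 596,420,000,000 / 310,000 = 1,923,935.48.

€1,923,935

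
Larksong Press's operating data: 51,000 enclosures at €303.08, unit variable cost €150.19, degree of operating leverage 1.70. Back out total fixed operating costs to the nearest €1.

Total contribution margin = 51,000 × €152.89 = €7,797,390.00.
Since DOL = CM ÷ EBIT, EBIT = €7,797,390.00 ÷ 1.70 = €4,586,700.00.
And FC = contribution − EBIT = €7,797,390.00 − €4,586,700.00 = €3,210,690.

€3,210,690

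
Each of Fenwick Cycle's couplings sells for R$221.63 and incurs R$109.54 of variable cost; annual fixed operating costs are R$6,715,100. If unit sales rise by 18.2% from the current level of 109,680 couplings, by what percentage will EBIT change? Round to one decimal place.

+40.1%

Total contribution margin = 109,680 × R$112.09 = R$12,294,031.20.
Operating income = contribution − fixed costs = R$12,294,031.20 − R$6,715,100 = R$5,578,931.20.
Degree of operating leverage = R$12,294,031.20 / R$5,578,931.20 = 2.2037.
So EBIT moves 2.2037 × (+18.2%) = +40.1%.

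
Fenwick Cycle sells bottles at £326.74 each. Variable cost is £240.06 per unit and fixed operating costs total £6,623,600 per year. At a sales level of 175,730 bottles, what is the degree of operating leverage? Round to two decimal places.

Contribution at this volume is 175,730 × £86.68 = £15,232,276.40.
Subtracting fixed costs: EBIT = £15,232,276.40 − £6,623,600 = £8,608,676.40.
DOL = contribution ÷ EBIT = £15,232,276.40 ÷ £8,608,676.40 = 1.7694.

1.77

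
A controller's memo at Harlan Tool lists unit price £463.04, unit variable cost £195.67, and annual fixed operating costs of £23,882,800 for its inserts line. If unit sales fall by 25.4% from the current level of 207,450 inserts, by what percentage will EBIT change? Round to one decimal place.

Total contribution margin = 207,450 × £267.37 = £55,465,906.50.
Subtracting fixed costs: EBIT = £55,465,906.50 − £23,882,800 = £31,583,106.50.
So DOL = total CM / EBIT = £55,465,906.50 / £31,583,106.50 = 1.7562.
So EBIT moves 1.7562 × (-25.4%) = -44.6%.

-44.6%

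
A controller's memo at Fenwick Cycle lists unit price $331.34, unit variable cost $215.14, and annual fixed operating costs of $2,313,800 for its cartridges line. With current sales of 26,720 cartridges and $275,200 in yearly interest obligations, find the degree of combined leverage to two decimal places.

At 26,720 units, contribution = 26,720 × $116.20 = $3,104,864.00.
Operating income = contribution − fixed costs = $3,104,864.00 − $2,313,800 = $791,064.00. Interest = $275,200.00, so EBIT − I = $515,864.00.
DCL = contribution ÷ (EBIT − I) = $3,104,864.00 ÷ $515,864.00 = 6.0188.

6.02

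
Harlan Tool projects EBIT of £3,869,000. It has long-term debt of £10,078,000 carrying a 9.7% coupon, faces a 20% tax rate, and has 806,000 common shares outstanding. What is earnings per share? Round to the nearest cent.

Interest = £977,566.00, so EBT = £3,869,000 − £977,566.00 = £2,891,434.00.
Net income = £2,891,434.00 × (1 − 0.20) = £2,313,147.20.
Per share: £2,313,147.20 / 806,000 shares = £2.87.

£2.87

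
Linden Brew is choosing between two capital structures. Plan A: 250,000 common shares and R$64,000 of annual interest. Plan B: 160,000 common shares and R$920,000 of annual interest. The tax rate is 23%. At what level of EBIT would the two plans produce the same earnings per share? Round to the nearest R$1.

Set EPS_A = EPS_B: (EBIT − R$64,000)(1 − 0.23) ÷ 250,000 = (EBIT − R$920,000)(1 − 0.23) ÷ 160,000.
The (1 − t) factor cancels: (EBIT − 64,000) × 160,000 = (EBIT − 920,000) × 250,000.
Solving, EBIT = (920,000·250,000 − 64,000·160,000) / (250,000 − 160,000) = 219,760,000,000 / 90,000 = 2,441,777.78.

R$2,441,778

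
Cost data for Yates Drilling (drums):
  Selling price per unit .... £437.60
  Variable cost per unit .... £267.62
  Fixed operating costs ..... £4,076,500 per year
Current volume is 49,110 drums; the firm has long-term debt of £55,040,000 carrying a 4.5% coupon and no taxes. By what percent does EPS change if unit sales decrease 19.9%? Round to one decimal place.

-92.6%

At 49,110 units, contribution = 49,110 × £169.98 = £8,347,717.80.
Operating income = contribution − fixed costs = £8,347,717.80 − £4,076,500 = £4,271,217.80.
Interest = £2,476,800.00, so EBIT − I = £1,794,417.80.
DCL = total CM / (EBIT − I) = £8,347,717.80 / £1,794,417.80 = 4.6520.
%ΔEPS = DCL × %ΔSales = 4.6520 × -19.9% = -92.6%.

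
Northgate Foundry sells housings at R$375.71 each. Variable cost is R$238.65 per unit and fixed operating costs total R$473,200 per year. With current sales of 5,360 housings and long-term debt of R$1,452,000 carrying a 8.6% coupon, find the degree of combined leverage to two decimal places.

5.38

Contribution at this volume is 5,360 × R$137.06 = R$734,641.60.
Subtracting fixed costs: EBIT = R$734,641.60 − R$473,200 = R$261,441.60. Interest = R$124,872.00.
DOL = R$734,641.60 ÷ R$261,441.60 = 2.8100; DFL = R$261,441.60 ÷ R$136,569.60 = 1.9143.
DCL = DOL × DFL = 2.8100 × 1.9143 = 5.3792.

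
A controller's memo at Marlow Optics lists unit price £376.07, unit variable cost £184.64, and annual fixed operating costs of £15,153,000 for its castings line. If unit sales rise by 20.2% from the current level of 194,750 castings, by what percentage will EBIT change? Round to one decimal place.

Total contribution margin = 194,750 × £191.43 = £37,280,992.50.
EBIT = £37,280,992.50 − £15,153,000 = £22,127,992.50.
So DOL = total CM / EBIT = £37,280,992.50 / £22,127,992.50 = 1.6848.
%ΔEBIT = DOL × %ΔSales = 1.6848 × +20.2% = +34.0%.

+34.0%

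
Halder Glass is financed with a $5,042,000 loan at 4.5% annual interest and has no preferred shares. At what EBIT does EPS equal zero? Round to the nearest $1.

$226,890

Annual interest = 4.5% × $5,042,000 = $226,890.00.
Without preferred stock the financial break-even is simply EBIT = interest = $226,890.00.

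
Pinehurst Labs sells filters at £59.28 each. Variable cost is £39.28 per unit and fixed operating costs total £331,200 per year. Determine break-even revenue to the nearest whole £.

£981,677

CM per unit = £59.28 − £39.28 = £20.00; CM ratio = £20.00 / £59.28 = 0.3374.
Break-even sales = FC ÷ CM ratio = £331,200 × £59.28 / £20.00 = £981,677.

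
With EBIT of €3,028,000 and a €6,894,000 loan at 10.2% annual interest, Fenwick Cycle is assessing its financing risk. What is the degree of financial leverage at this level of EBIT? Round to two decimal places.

Interest = €703,188.00.
Degree of financial leverage = EBIT / (EBIT − interest) = €3,028,000 / €2,324,812.00 = 1.3025.

1.30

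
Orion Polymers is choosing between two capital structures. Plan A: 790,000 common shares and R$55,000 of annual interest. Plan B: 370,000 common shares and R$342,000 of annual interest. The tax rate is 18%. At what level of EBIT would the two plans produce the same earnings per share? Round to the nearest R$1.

R$594,833

Set EPS_A = EPS_B: (EBIT − R$55,000)(1 − 0.18) ÷ 790,000 = (EBIT − R$342,000)(1 − 0.18) ÷ 370,000.
The (1 − t) factor cancels: (EBIT − 55,000) × 370,000 = (EBIT − 342,000) × 790,000.
Solving, EBIT = (342,000·790,000 − 55,000·370,000) / (790,000 − 370,000) = 249,830,000,000 / 420,000 = 594,833.33.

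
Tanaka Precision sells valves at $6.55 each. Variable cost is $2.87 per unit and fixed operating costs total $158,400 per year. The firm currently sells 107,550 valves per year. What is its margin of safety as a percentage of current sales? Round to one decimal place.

60.0%

Unit CM = price − variable cost = $6.55 − $2.87 = $3.68. Break-even units = $158,400 ÷ $3.68 = 43,043.48; break-even revenue = 43,043.48 × $6.55 = $281,934.78.
Actual sales revenue = 107,550 × $6.55 = $704,452.50.
Margin of safety = ($704,452.50 − $281,934.78) ÷ $704,452.50 = 60.0%.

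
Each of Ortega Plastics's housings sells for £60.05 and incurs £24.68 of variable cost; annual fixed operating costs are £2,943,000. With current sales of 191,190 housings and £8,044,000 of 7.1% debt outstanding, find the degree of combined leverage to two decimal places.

Total contribution margin = 191,190 × £35.37 = £6,762,390.30.
Operating income = contribution − fixed costs = £6,762,390.30 − £2,943,000 = £3,819,390.30. Interest = £571,124.00, so EBIT − I = £3,248,266.30.
Degree of total leverage = total CM / (EBIT − interest) = £6,762,390.30 / £3,248,266.30 = 2.0818.

2.08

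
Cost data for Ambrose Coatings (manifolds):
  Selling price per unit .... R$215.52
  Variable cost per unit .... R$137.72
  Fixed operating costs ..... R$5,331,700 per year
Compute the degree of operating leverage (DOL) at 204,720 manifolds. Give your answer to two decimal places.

Contribution at this volume is 204,720 × R$77.80 = R$15,927,216.00.
EBIT = R$15,927,216.00 − R$5,331,700 = R$10,595,516.00.
So DOL = total CM / EBIT = R$15,927,216.00 / R$10,595,516.00 = 1.5032.

1.50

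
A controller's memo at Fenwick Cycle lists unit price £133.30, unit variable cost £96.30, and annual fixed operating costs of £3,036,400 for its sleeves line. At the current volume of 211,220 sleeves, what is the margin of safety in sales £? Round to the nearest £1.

Unit CM = price − variable cost = £133.30 − £96.30 = £37.00. Break-even units = £3,036,400 ÷ £37.00 = 82,064.86; break-even revenue = 82,064.86 × £133.30 = £10,939,246.49.
Current sales = 211,220 × £133.30 = £28,155,626.00.
Margin of safety = £28,155,626.00 − £10,939,246.49 = £17,216,380.

£17,216,380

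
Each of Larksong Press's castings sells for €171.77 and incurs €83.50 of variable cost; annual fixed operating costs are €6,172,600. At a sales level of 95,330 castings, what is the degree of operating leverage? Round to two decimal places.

3.75

At 95,330 units, contribution = 95,330 × €88.27 = €8,414,779.10.
Subtracting fixed costs: EBIT = €8,414,779.10 − €6,172,600 = €2,242,179.10.
DOL = contribution ÷ EBIT = €8,414,779.10 ÷ €2,242,179.10 = 3.7529.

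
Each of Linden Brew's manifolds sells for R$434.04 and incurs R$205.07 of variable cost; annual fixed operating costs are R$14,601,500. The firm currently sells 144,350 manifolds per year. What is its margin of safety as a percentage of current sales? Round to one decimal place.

Unit CM = price − variable cost = R$434.04 − R$205.07 = R$228.97. Break-even units = R$14,601,500 ÷ R$228.97 = 63,770.36; break-even revenue = 63,770.36 × R$434.04 = R$27,678,888.33.
Current sales = 144,350 × R$434.04 = R$62,653,674.00.
Margin of safety = (R$62,653,674.00 − R$27,678,888.33) ÷ R$62,653,674.00 = 55.8%.

55.8%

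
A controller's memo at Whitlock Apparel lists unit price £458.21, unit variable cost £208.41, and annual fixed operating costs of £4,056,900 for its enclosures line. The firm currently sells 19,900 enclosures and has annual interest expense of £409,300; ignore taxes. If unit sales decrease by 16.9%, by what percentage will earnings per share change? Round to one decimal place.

-166.4%

Total contribution margin = 19,900 × £249.80 = £4,971,020.00.
Operating income = contribution − fixed costs = £4,971,020.00 − £4,056,900 = £914,120.00.
After interest of £409,300.00, pre-tax earnings = £504,820.00.
Degree of combined leverage = contribution ÷ (EBIT − I) = £4,971,020.00 ÷ £504,820.00 = 9.8471.
EPS therefore changes by 9.8471 × (-16.9%) = -166.4%.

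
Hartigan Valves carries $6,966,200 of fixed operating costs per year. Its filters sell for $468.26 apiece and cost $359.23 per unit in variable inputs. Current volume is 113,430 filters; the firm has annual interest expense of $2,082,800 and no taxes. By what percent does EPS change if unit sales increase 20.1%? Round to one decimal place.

+74.9%

At 113,430 units, contribution = 113,430 × $109.03 = $12,367,272.90.
Subtracting fixed costs: EBIT = $12,367,272.90 − $6,966,200 = $5,401,072.90.
Interest = $2,082,800.00, so EBIT − I = $3,318,272.90.
DCL = total CM / (EBIT − I) = $12,367,272.90 / $3,318,272.90 = 3.7270.
EPS therefore changes by 3.7270 × (+20.1%) = +74.9%.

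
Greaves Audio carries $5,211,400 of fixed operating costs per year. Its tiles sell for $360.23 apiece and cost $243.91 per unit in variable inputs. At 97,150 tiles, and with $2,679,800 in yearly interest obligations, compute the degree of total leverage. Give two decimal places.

Contribution at this volume is 97,150 × $116.32 = $11,300,488.00.
Operating income = contribution − fixed costs = $11,300,488.00 − $5,211,400 = $6,089,088.00. Interest = $2,679,800.00, so EBIT − I = $3,409,288.00.
DCL = contribution ÷ (EBIT − I) = $11,300,488.00 ÷ $3,409,288.00 = 3.3146.

3.31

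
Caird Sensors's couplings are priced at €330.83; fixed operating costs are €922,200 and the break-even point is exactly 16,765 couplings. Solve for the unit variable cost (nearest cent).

€275.82

Contribution per unit must be FC / Q = €922,200 / 16,765 = €55.0075.
Variable cost per unit = €330.83 − €55.0075 = €275.82.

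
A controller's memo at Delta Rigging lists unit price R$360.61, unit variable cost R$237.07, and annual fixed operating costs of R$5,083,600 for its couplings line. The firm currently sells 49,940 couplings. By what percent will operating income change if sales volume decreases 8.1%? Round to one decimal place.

Contribution at this volume is 49,940 × R$123.54 = R$6,169,587.60.
EBIT = R$6,169,587.60 − R$5,083,600 = R$1,085,987.60.
Degree of operating leverage = R$6,169,587.60 / R$1,085,987.60 = 5.6811.
%ΔEBIT = DOL × %ΔSales = 5.6811 × -8.1% = -46.0%.

-46.0%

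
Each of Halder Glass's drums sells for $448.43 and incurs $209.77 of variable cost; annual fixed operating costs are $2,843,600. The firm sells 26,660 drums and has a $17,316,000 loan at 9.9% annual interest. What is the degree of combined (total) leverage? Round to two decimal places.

3.53

At 26,660 units, contribution = 26,660 × $238.66 = $6,362,675.60.
EBIT = $6,362,675.60 − $2,843,600 = $3,519,075.60. Interest = $1,714,284.00, so EBIT − I = $1,804,791.60.
Degree of total leverage = total CM / (EBIT − interest) = $6,362,675.60 / $1,804,791.60 = 3.5254.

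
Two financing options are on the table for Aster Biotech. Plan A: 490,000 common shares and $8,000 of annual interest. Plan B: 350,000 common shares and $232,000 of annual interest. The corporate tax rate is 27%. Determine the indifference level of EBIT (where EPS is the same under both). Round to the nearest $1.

$792,000

At indifference, (EBIT − 8,000)(1 − t)/490,000 = (EBIT − 232,000)(1 − t)/350,000.
The (1 − t) factor cancels: (EBIT − 8,000) × 350,000 = (EBIT − 232,000) × 490,000.
EBIT × (490,000 − 350,000) = 232,000 × 490,000 − 8,000 × 350,000 = 110,880,000,000, so EBIT = 110,880,000,000 ÷ 140,000 = 792,000.00.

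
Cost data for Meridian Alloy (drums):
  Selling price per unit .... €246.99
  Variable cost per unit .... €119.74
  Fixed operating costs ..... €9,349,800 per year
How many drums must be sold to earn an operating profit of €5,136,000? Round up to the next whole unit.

Unit CM = price − variable cost = €246.99 − €119.74 = €127.25.
Need Q such that Q × €127.25 − €9,349,800 = €5,136,000, i.e. Q = €14,485,800 / €127.25 = 113,837.33 → 113,838.

113,838 drums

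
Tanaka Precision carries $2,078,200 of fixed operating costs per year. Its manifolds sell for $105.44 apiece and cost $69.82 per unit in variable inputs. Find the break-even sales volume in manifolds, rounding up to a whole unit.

58,344 manifolds

Contribution margin per unit = $105.44 − $69.82 = $35.62.
Break-even volume = fixed costs ÷ CM per unit = $2,078,200 ÷ $35.62 = 58,343.63, so 58,344 manifolds.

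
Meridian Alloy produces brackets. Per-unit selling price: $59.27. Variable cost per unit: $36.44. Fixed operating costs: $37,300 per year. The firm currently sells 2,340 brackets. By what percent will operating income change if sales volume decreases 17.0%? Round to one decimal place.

-56.3%

Total contribution margin = 2,340 × $22.83 = $53,422.20.
Subtracting fixed costs: EBIT = $53,422.20 − $37,300 = $16,122.20.
DOL = contribution ÷ EBIT = $53,422.20 ÷ $16,122.20 = 3.3136.
%ΔEBIT = DOL × %ΔSales = 3.3136 × -17.0% = -56.3%.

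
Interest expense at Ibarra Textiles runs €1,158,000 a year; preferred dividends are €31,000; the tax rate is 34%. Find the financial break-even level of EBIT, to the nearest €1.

Grossing the preferred dividend up to pre-tax terms: €31,000 / (1 − 0.34) = €46,969.70.
Financial break-even EBIT = interest + D_p ÷ (1 − t) = €1,158,000 + €46,969.70 = €1,204,969.70.

€1,204,970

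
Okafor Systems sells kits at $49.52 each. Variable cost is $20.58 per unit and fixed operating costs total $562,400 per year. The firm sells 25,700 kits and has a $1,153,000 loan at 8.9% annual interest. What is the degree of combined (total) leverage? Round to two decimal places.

Total contribution margin = 25,700 × $28.94 = $743,758.00.
EBIT = $743,758.00 − $562,400 = $181,358.00. Interest = $102,617.00, so EBIT − I = $78,741.00.
Degree of total leverage = total CM / (EBIT − interest) = $743,758.00 / $78,741.00 = 9.4456.

9.45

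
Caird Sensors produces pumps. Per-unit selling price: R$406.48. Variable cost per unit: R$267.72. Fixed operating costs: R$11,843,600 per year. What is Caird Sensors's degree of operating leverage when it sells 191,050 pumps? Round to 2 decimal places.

1.81

At 191,050 units, contribution = 191,050 × R$138.76 = R$26,510,098.00.
EBIT = R$26,510,098.00 − R$11,843,600 = R$14,666,498.00.
DOL = contribution ÷ EBIT = R$26,510,098.00 ÷ R$14,666,498.00 = 1.8075.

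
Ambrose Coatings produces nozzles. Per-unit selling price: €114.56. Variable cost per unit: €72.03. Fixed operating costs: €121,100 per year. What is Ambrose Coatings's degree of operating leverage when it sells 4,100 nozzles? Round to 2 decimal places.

3.27

At 4,100 units, contribution = 4,100 × €42.53 = €174,373.00.
EBIT = €174,373.00 − €121,100 = €53,273.00.
Degree of operating leverage = €174,373.00 / €53,273.00 = 3.2732.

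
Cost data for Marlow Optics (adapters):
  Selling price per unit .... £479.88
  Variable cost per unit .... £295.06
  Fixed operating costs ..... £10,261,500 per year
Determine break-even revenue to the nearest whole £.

CM per unit = £479.88 − £295.06 = £184.82; CM ratio = £184.82 / £479.88 = 0.3851.
Break-even revenue = fixed costs × price ÷ CM = £10,261,500 × £479.88 ÷ £184.82 = £26,643,700.

£26,643,700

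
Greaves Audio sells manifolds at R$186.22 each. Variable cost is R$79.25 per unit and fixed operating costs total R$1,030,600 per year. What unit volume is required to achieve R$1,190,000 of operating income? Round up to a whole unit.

20,760 manifolds

Each unit contributes R$186.22 − R$79.25 = R$106.97.
Need Q such that Q × R$106.97 − R$1,030,600 = R$1,190,000, i.e. Q = R$2,220,600 / R$106.97 = 20,759.09 → 20,760.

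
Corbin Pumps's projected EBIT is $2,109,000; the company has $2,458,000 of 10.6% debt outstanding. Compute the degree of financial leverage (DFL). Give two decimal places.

Interest = $260,548.00.
Degree of financial leverage = EBIT / (EBIT − interest) = $2,109,000 / $1,848,452.00 = 1.1410.

1.14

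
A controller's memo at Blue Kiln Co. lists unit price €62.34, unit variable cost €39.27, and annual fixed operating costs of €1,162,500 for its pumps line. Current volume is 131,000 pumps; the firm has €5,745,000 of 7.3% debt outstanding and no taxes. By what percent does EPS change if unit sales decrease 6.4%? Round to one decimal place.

-13.4%

At 131,000 units, contribution = 131,000 × €23.07 = €3,022,170.00.
Operating income = contribution − fixed costs = €3,022,170.00 − €1,162,500 = €1,859,670.00.
After interest of €419,385.00, pre-tax earnings = €1,440,285.00.
Degree of combined leverage = contribution ÷ (EBIT − I) = €3,022,170.00 ÷ €1,440,285.00 = 2.0983.
%ΔEPS = DCL × %ΔSales = 2.0983 × -6.4% = -13.4%.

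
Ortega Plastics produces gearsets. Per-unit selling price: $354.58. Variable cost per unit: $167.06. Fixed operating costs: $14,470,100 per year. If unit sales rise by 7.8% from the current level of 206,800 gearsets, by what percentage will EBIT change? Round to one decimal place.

Contribution at this volume is 206,800 × $187.52 = $38,779,136.00.
EBIT = $38,779,136.00 − $14,470,100 = $24,309,036.00.
So DOL = total CM / EBIT = $38,779,136.00 / $24,309,036.00 = 1.5953.
So EBIT moves 1.5953 × (+7.8%) = +12.4%.

+12.4%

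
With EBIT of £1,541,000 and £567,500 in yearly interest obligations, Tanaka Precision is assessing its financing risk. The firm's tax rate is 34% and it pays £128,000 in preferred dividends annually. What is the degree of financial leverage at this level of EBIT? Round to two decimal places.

Interest = £567,500.00.
Pre-tax preferred-dividend burden = £128,000 ÷ (1 − 0.34) = £193,939.39.
DFL = EBIT ÷ [EBIT − I − D_p/(1−t)] = £1,541,000 ÷ [£1,541,000 − £567,500.00 − £193,939.39] = £1,541,000 ÷ £779,560.61 = 1.9768.

1.98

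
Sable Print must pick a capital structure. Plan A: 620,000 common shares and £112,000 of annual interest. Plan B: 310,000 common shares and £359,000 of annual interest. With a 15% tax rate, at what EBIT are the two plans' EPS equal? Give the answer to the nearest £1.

£606,000

At indifference, (EBIT − 112,000)(1 − t)/620,000 = (EBIT − 359,000)(1 − t)/310,000.
The (1 − t) factor cancels: (EBIT − 112,000) × 310,000 = (EBIT − 359,000) × 620,000.
EBIT × (620,000 − 310,000) = 359,000 × 620,000 − 112,000 × 310,000 = 187,860,000,000, so EBIT = 187,860,000,000 ÷ 310,000 = 606,000.00.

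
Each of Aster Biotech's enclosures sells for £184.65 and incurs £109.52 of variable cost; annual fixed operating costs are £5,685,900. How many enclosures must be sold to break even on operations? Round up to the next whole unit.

Unit CM = price − variable cost = £184.65 − £109.52 = £75.13.
Break-even volume = fixed costs ÷ CM per unit = £5,685,900 ÷ £75.13 = 75,680.82, so 75,681 enclosures.

75,681 enclosures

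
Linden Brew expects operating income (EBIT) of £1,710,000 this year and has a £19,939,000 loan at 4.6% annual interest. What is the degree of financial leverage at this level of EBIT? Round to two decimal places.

Annual interest charges come to £917,194.00.
DFL = EBIT ÷ (EBIT − I) = £1,710,000 ÷ (£1,710,000 − £917,194.00) = £1,710,000 ÷ £792,806.00 = 2.1569.

2.16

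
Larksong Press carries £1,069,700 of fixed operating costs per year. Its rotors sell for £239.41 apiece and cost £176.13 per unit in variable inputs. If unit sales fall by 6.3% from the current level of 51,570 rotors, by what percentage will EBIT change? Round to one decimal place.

-9.4%

At 51,570 units, contribution = 51,570 × £63.28 = £3,263,349.60.
Operating income = contribution − fixed costs = £3,263,349.60 − £1,069,700 = £2,193,649.60.
So DOL = total CM / EBIT = £3,263,349.60 / £2,193,649.60 = 1.4876.
%ΔEBIT = DOL × %ΔSales = 1.4876 × -6.3% = -9.4%.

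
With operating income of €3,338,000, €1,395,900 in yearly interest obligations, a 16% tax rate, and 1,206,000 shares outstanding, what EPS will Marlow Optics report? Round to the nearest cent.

€1.35

Pre-tax income = €3,338,000 − €1,395,900.00 = €1,942,100.00.
Net income = €1,942,100.00 × (1 − 0.16) = €1,631,364.00.
EPS = €1,631,364.00 ÷ 1,206,000 = €1.35.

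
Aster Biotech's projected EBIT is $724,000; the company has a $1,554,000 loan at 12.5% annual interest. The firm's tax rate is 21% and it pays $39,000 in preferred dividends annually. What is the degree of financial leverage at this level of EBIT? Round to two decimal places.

Annual interest charges come to $194,250.00.
Preferred dividends grossed up pre-tax: $39,000 / (1 − 0.21) = $49,367.09.
DFL = EBIT ÷ [EBIT − I − D_p/(1−t)] = $724,000 ÷ [$724,000 − $194,250.00 − $49,367.09] = $724,000 ÷ $480,382.91 = 1.5071.

1.51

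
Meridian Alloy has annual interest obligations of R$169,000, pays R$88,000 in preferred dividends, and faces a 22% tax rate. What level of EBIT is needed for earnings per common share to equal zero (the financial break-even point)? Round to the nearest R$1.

Preferred dividends are paid after tax, so their pre-tax equivalent is R$88,000 ÷ (1 − 0.22) = R$112,820.51.
Financial break-even EBIT = interest + D_p ÷ (1 − t) = R$169,000 + R$112,820.51 = R$281,820.51.

R$281,821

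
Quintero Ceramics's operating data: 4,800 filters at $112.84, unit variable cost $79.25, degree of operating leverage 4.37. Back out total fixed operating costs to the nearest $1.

$124,337

At 4,800 units, contribution = 4,800 × $33.59 = $161,232.00.
DOL = contribution / EBIT, so EBIT = $161,232.00 / 4.37 = $36,895.19.
And FC = contribution − EBIT = $161,232.00 − $36,895.19 = $124,337.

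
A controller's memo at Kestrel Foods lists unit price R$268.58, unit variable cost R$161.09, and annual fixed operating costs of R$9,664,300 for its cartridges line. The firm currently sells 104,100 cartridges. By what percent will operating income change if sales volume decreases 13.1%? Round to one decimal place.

-96.1%

Contribution at this volume is 104,100 × R$107.49 = R$11,189,709.00.
Subtracting fixed costs: EBIT = R$11,189,709.00 − R$9,664,300 = R$1,525,409.00.
DOL = contribution ÷ EBIT = R$11,189,709.00 ÷ R$1,525,409.00 = 7.3355.
%ΔEBIT = DOL × %ΔSales = 7.3355 × -13.1% = -96.1%.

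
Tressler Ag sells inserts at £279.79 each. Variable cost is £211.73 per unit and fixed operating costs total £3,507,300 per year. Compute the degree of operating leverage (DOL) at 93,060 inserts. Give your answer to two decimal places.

2.24

Contribution at this volume is 93,060 × £68.06 = £6,333,663.60.
Operating income = contribution − fixed costs = £6,333,663.60 − £3,507,300 = £2,826,363.60.
DOL = contribution ÷ EBIT = £6,333,663.60 ÷ £2,826,363.60 = 2.2409.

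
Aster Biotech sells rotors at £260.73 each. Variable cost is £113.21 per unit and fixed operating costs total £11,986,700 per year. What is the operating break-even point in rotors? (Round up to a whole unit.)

81,255 rotors

Unit CM = price − variable cost = £260.73 − £113.21 = £147.52.
Units to break even: £11,986,700 ÷ £147.52 = 81,254.75, rounded up to 81,255.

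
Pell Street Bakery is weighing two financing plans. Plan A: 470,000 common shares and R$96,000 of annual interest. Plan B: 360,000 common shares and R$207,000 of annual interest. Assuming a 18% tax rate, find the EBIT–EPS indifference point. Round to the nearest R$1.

R$570,273

At indifference, (EBIT − 96,000)(1 − t)/470,000 = (EBIT − 207,000)(1 − t)/360,000.
The (1 − t) factor cancels: (EBIT − 96,000) × 360,000 = (EBIT − 207,000) × 470,000.
Solving, EBIT = (207,000·470,000 − 96,000·360,000) / (470,000 − 360,000) = 62,730,000,000 / 110,000 = 570,272.73.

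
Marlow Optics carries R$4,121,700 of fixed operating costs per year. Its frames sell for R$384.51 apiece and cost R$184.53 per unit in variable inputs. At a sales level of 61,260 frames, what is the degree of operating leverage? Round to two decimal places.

At 61,260 units, contribution = 61,260 × R$199.98 = R$12,250,774.80.
Subtracting fixed costs: EBIT = R$12,250,774.80 − R$4,121,700 = R$8,129,074.80.
DOL = contribution ÷ EBIT = R$12,250,774.80 ÷ R$8,129,074.80 = 1.5070.

1.51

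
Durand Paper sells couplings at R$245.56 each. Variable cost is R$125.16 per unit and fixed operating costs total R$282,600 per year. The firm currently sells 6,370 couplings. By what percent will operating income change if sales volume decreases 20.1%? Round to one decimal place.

Contribution at this volume is 6,370 × R$120.40 = R$766,948.00.
Subtracting fixed costs: EBIT = R$766,948.00 − R$282,600 = R$484,348.00.
DOL = contribution ÷ EBIT = R$766,948.00 ÷ R$484,348.00 = 1.5835.
%ΔEBIT = DOL × %ΔSales = 1.5835 × -20.1% = -31.8%.

-31.8%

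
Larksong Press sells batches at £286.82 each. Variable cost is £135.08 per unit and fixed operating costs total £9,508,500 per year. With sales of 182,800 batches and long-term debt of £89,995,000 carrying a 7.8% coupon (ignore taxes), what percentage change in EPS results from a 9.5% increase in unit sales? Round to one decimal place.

+23.5%

Total contribution margin = 182,800 × £151.74 = £27,738,072.00.
Operating income = contribution − fixed costs = £27,738,072.00 − £9,508,500 = £18,229,572.00.
After interest of £7,019,610.00, pre-tax earnings = £11,209,962.00.
DCL = total CM / (EBIT − I) = £27,738,072.00 / £11,209,962.00 = 2.4744.
EPS therefore changes by 2.4744 × (+9.5%) = +23.5%.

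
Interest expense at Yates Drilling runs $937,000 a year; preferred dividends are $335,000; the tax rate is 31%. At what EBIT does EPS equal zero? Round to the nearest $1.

$1,422,507

Preferred dividends are paid after tax, so their pre-tax equivalent is $335,000 ÷ (1 − 0.31) = $485,507.25.
Financial break-even EBIT = interest + D_p ÷ (1 − t) = $937,000 + $485,507.25 = $1,422,507.25.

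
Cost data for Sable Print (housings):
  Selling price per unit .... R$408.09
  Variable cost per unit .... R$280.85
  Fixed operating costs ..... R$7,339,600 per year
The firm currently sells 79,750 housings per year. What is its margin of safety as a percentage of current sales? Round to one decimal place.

27.7%

Contribution margin per unit = R$408.09 − R$280.85 = R$127.24. Break-even units = R$7,339,600 ÷ R$127.24 = 57,683.12; break-even revenue = 57,683.12 × R$408.09 = R$23,539,903.84.
Current sales = 79,750 × R$408.09 = R$32,545,177.50.
Margin of safety = (R$32,545,177.50 − R$23,539,903.84) ÷ R$32,545,177.50 = 27.7%.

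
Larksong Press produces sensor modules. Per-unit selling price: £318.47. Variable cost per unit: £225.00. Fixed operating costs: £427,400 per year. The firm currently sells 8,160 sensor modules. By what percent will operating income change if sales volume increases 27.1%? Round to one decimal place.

Total contribution margin = 8,160 × £93.47 = £762,715.20.
Operating income = contribution − fixed costs = £762,715.20 − £427,400 = £335,315.20.
DOL = contribution ÷ EBIT = £762,715.20 ÷ £335,315.20 = 2.2746.
Operating income changes by 2.2746 × +27.1% = +61.6%.

+61.6%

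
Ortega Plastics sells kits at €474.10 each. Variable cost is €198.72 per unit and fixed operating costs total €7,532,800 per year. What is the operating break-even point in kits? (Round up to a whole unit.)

27,355 kits

Each unit contributes €474.10 − €198.72 = €275.38.
Break-even volume = fixed costs ÷ CM per unit = €7,532,800 ÷ €275.38 = 27,354.20, so 27,355 kits.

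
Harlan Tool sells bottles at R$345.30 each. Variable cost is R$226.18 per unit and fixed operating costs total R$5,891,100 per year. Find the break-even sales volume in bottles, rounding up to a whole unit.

49,456 bottles

Each unit contributes R$345.30 − R$226.18 = R$119.12.
Break-even Q = R$5,891,100 / R$119.12 = 49,455.17 → 49,456 bottles.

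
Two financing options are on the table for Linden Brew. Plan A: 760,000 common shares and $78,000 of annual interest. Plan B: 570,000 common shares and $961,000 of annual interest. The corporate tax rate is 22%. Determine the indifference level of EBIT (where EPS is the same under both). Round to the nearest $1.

$3,610,000

Set EPS_A = EPS_B: (EBIT − $78,000)(1 − 0.22) ÷ 760,000 = (EBIT − $961,000)(1 − 0.22) ÷ 570,000.
The (1 − t) factor cancels: (EBIT − 78,000) × 570,000 = (EBIT − 961,000) × 760,000.
EBIT × (760,000 − 570,000) = 961,000 × 760,000 − 78,000 × 570,000 = 685,900,000,000, so EBIT = 685,900,000,000 ÷ 190,000 = 3,610,000.00.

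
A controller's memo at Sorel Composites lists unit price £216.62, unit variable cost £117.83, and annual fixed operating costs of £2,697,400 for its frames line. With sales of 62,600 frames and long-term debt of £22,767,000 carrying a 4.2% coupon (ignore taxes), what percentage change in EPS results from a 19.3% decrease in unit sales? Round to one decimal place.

-47.2%

Total contribution margin = 62,600 × £98.79 = £6,184,254.00.
Operating income = contribution − fixed costs = £6,184,254.00 − £2,697,400 = £3,486,854.00.
After interest of £956,214.00, pre-tax earnings = £2,530,640.00.
Degree of combined leverage = contribution ÷ (EBIT − I) = £6,184,254.00 ÷ £2,530,640.00 = 2.4438.
%ΔEPS = DCL × %ΔSales = 2.4438 × -19.3% = -47.2%.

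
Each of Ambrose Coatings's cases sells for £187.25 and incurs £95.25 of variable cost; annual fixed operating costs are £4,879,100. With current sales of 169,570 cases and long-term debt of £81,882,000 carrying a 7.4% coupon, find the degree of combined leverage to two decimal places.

Contribution at this volume is 169,570 × £92.00 = £15,600,440.00.
Operating income = contribution − fixed costs = £15,600,440.00 − £4,879,100 = £10,721,340.00. Interest = £6,059,268.00.
DOL = £15,600,440.00 ÷ £10,721,340.00 = 1.4551; DFL = £10,721,340.00 ÷ £4,662,072.00 = 2.2997.
Combined leverage = 1.4551 × 2.2997 = 3.3463.

3.35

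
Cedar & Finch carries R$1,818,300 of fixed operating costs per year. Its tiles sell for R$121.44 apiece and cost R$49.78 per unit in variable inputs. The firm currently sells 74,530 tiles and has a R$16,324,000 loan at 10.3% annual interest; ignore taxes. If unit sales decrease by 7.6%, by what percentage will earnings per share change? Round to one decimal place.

Total contribution margin = 74,530 × R$71.66 = R$5,340,819.80.
Subtracting fixed costs: EBIT = R$5,340,819.80 − R$1,818,300 = R$3,522,519.80.
Interest = R$1,681,372.00, so EBIT − I = R$1,841,147.80.
DCL = total CM / (EBIT − I) = R$5,340,819.80 / R$1,841,147.80 = 2.9008.
EPS therefore changes by 2.9008 × (-7.6%) = -22.0%.

-22.0%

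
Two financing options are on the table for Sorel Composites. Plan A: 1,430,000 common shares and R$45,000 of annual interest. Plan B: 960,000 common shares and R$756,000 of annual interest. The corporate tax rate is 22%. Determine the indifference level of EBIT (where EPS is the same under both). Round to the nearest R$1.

At indifference, (EBIT − 45,000)(1 − t)/1,430,000 = (EBIT − 756,000)(1 − t)/960,000.
Cancelling (1 − t) and cross-multiplying: 960,000·(EBIT − 45,000) = 1,430,000·(EBIT − 756,000).
Solving, EBIT = (756,000·1,430,000 − 45,000·960,000) / (1,430,000 − 960,000) = 1,037,880,000,000 / 470,000 = 2,208,255.32.

R$2,208,255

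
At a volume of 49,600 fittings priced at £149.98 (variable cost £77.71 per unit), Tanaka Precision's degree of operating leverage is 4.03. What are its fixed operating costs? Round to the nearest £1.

Contribution at this volume is 49,600 × £72.27 = £3,584,592.00.
Since DOL = CM ÷ EBIT, EBIT = £3,584,592.00 ÷ 4.03 = £889,476.92.
Fixed costs = CM − EBIT = £3,584,592.00 − £889,476.92 = £2,695,115.

£2,695,115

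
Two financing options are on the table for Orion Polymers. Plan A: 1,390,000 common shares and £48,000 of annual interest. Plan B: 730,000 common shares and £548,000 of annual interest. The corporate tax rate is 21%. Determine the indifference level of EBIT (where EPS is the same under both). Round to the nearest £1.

£1,101,030

At indifference, (EBIT − 48,000)(1 − t)/1,390,000 = (EBIT − 548,000)(1 − t)/730,000.
The (1 − t) factor cancels: (EBIT − 48,000) × 730,000 = (EBIT − 548,000) × 1,390,000.
Solving, EBIT = (548,000·1,390,000 − 48,000·730,000) / (1,390,000 − 730,000) = 726,680,000,000 / 660,000 = 1,101,030.30.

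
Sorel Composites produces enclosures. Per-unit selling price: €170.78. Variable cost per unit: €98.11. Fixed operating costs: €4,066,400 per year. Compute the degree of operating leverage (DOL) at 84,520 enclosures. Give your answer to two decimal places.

Total contribution margin = 84,520 × €72.67 = €6,142,068.40.
Operating income = contribution − fixed costs = €6,142,068.40 − €4,066,400 = €2,075,668.40.
Degree of operating leverage = €6,142,068.40 / €2,075,668.40 = 2.9591.

2.96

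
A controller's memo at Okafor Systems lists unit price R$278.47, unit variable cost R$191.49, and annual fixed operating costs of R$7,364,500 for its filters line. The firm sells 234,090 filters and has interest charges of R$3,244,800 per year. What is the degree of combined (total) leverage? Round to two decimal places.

At 234,090 units, contribution = 234,090 × R$86.98 = R$20,361,148.20.
EBIT = R$20,361,148.20 − R$7,364,500 = R$12,996,648.20. Interest = R$3,244,800.00.
DOL = R$20,361,148.20 ÷ R$12,996,648.20 = 1.5666; DFL = R$12,996,648.20 ÷ R$9,751,848.20 = 1.3327.
DCL = DOL × DFL = 1.5666 × 1.3327 = 2.0878.

2.09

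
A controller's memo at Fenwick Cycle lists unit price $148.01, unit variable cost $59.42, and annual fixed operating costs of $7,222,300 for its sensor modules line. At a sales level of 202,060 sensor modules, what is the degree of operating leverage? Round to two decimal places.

1.68

At 202,060 units, contribution = 202,060 × $88.59 = $17,900,495.40.
Operating income = contribution − fixed costs = $17,900,495.40 − $7,222,300 = $10,678,195.40.
DOL = contribution ÷ EBIT = $17,900,495.40 ÷ $10,678,195.40 = 1.6764.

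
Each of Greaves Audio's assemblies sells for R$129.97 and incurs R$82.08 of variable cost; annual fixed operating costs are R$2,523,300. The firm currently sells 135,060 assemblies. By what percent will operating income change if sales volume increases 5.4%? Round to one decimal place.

+8.9%

Contribution at this volume is 135,060 × R$47.89 = R$6,468,023.40.
EBIT = R$6,468,023.40 − R$2,523,300 = R$3,944,723.40.
So DOL = total CM / EBIT = R$6,468,023.40 / R$3,944,723.40 = 1.6397.
Operating income changes by 1.6397 × +5.4% = +8.9%.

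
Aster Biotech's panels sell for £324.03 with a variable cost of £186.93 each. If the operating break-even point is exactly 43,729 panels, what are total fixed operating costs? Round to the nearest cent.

Unit CM = price − variable cost = £324.03 − £186.93 = £137.10.
Since BE = FC / CM, FC = 43,729 × £137.10 = £5,995,245.90.

£5,995,245.90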